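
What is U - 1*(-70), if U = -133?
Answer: -63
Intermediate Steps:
U - 1*(-70) = -133 - 1*(-70) = -133 + 70 = -63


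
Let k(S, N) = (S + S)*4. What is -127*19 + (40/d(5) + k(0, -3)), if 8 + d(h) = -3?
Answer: -26583/11 ≈ -2416.6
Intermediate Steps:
d(h) = -11 (d(h) = -8 - 3 = -11)
k(S, N) = 8*S (k(S, N) = (2*S)*4 = 8*S)
-127*19 + (40/d(5) + k(0, -3)) = -127*19 + (40/(-11) + 8*0) = -2413 + (40*(-1/11) + 0) = -2413 + (-40/11 + 0) = -2413 - 40/11 = -26583/11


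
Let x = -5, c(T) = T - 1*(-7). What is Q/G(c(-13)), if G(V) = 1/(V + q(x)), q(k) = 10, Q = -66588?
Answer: -266352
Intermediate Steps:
c(T) = 7 + T (c(T) = T + 7 = 7 + T)
G(V) = 1/(10 + V) (G(V) = 1/(V + 10) = 1/(10 + V))
Q/G(c(-13)) = -66588/(1/(10 + (7 - 13))) = -66588/(1/(10 - 6)) = -66588/(1/4) = -66588/1/4 = -66588*4 = -266352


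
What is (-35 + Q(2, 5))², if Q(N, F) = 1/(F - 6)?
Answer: 1296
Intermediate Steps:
Q(N, F) = 1/(-6 + F)
(-35 + Q(2, 5))² = (-35 + 1/(-6 + 5))² = (-35 + 1/(-1))² = (-35 - 1)² = (-36)² = 1296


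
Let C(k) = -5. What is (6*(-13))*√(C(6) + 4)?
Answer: -78*I ≈ -78.0*I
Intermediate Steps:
(6*(-13))*√(C(6) + 4) = (6*(-13))*√(-5 + 4) = -78*I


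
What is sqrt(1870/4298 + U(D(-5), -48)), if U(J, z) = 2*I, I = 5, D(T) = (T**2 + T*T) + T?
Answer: 5*sqrt(1927653)/2149 ≈ 3.2303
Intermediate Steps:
D(T) = T + 2*T**2 (D(T) = (T**2 + T**2) + T = 2*T**2 + T = T + 2*T**2)
U(J, z) = 10 (U(J, z) = 2*5 = 10)
sqrt(1870/4298 + U(D(-5), -48)) = sqrt(1870/4298 + 10) = sqrt(1870*(1/4298) + 10) = sqrt(935/2149 + 10) = sqrt(22425/2149) = 5*sqrt(1927653)/2149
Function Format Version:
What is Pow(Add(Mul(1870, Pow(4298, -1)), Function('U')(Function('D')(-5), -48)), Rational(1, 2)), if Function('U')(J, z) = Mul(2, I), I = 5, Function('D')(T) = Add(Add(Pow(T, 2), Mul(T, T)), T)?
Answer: Mul(Rational(5, 2149), Pow(1927653, Rational(1, 2))) ≈ 3.2303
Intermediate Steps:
Function('D')(T) = Add(T, Mul(2, Pow(T, 2))) (Function('D')(T) = Add(Add(Pow(T, 2), Pow(T, 2)), T) = Add(Mul(2, Pow(T, 2)), T) = Add(T, Mul(2, Pow(T, 2))))
Function('U')(J, z) = 10 (Function('U')(J, z) = Mul(2, 5) = 10)
Pow(Add(Mul(1870, Pow(4298, -1)), Function('U')(Function('D')(-5), -48)), Rational(1, 2)) = Pow(Add(Mul(1870, Pow(4298, -1)), 10), Rational(1, 2)) = Pow(Add(Mul(1870, Rational(1, 4298)), 10), Rational(1, 2)) = Pow(Add(Rational(935, 2149), 10), Rational(1, 2)) = Pow(Rational(22425, 2149), Rational(1, 2)) = Mul(Rational(5, 2149), Pow(1927653, Rational(1, 2)))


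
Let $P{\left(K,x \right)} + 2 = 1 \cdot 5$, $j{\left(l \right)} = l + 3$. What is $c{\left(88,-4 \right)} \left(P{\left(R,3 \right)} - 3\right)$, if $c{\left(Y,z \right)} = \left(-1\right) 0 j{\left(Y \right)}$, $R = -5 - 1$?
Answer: $0$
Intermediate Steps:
$j{\left(l \right)} = 3 + l$
$R = -6$
$P{\left(K,x \right)} = 3$ ($P{\left(K,x \right)} = -2 + 1 \cdot 5 = -2 + 5 = 3$)
$c{\left(Y,z \right)} = 0$ ($c{\left(Y,z \right)} = \left(-1\right) 0 \left(3 + Y\right) = 0 \left(3 + Y\right) = 0$)
$c{\left(88,-4 \right)} \left(P{\left(R,3 \right)} - 3\right) = 0 \left(3 - 3\right) = 0 \cdot 0 = 0$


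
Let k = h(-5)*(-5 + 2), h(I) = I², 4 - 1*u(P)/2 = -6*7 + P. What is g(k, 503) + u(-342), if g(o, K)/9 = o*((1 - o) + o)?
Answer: 101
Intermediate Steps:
u(P) = 92 - 2*P (u(P) = 8 - 2*(-6*7 + P) = 8 - 2*(-42 + P) = 8 + (84 - 2*P) = 92 - 2*P)
k = -75 (k = (-5)²*(-5 + 2) = 25*(-3) = -75)
g(o, K) = 9*o (g(o, K) = 9*(o*((1 - o) + o)) = 9*(o*1) = 9*o)
g(k, 503) + u(-342) = 9*(-75) + (92 - 2*(-342)) = -675 + (92 + 684) = -675 + 776 = 101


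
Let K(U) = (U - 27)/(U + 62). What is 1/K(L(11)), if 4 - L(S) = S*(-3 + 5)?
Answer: -44/45 ≈ -0.97778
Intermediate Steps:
L(S) = 4 - 2*S (L(S) = 4 - S*(-3 + 5) = 4 - S*2 = 4 - 2*S)
K(U) = (-27 + U)/(62 + U)
1/K(L(11)) = 1/((-27 + (4 - 2*11))/(62 + (4 - 2*11))) = 1/((-27 + (4 - 22))/(62 + (4 - 22))) = 1/((-27 - 18)/(62 - 18)) = 1/(-45/44) = -44/45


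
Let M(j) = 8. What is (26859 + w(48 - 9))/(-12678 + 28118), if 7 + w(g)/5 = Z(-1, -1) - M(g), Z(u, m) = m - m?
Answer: 1674/965 ≈ 1.7347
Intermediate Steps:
Z(u, m) = 0
w(g) = -75 (w(g) = -35 + 5*(0 - 1*8) = -35 + 5*(0 - 8) = -35 + 5*(-8) = -35 - 40 = -75)
(26859 + w(48 - 9))/(-12678 + 28118) = (26859 - 75)/(-12678 + 28118) = 26784/15440 = 26784*(1/15440) = 1674/965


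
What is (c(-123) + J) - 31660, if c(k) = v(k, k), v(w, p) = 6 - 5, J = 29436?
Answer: -2223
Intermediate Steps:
v(w, p) = 1
c(k) = 1
(c(-123) + J) - 31660 = (1 + 29436) - 31660 = 29437 - 31660 = -2223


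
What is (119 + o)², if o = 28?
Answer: 21609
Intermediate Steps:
(119 + o)² = (119 + 28)² = 147² = 21609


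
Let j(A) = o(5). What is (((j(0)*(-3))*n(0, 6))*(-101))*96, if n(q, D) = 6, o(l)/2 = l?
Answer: 1745280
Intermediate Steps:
o(l) = 2*l
j(A) = 10 (j(A) = 2*5 = 10)
(((j(0)*(-3))*n(0, 6))*(-101))*96 = (((10*(-3))*6)*(-101))*96 = (-30*6*(-101))*96 = -180*(-101)*96 = 18180*96 = 1745280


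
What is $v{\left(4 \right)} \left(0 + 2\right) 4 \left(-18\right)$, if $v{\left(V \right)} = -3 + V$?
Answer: $-144$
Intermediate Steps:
$v{\left(4 \right)} \left(0 + 2\right) 4 \left(-18\right) = \left(-3 + 4\right) \left(0 + 2\right) 4 \left(-18\right) = 1 \cdot 2 \cdot 4 \left(-18\right) = 1 \cdot 8 \left(-18\right) = 8 \left(-18\right) = -144$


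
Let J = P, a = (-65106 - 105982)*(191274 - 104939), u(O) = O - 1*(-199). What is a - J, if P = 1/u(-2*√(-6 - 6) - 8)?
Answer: -539565566112111/36529 - 4*I*√3/36529 ≈ -1.4771e+10 - 0.00018966*I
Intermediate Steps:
u(O) = 199 + O (u(O) = O + 199 = 199 + O)
a = -14770882480 (a = -171088*86335 = -14770882480)
P = 1/(191 - 4*I*√3) (P = 1/(199 + (-2*√(-6 - 6) - 8)) = 1/(199 + (-4*I*√3 - 8)) = 1/(199 + (-8 - 4*I*√3)) = 1/(191 - 4*I*√3) ≈ 0.0052287 + 0.00018966*I)
J = 191/36529 + 4*I*√3/36529 ≈ 0.0052287 + 0.00018966*I
a - J = -14770882480 - (191/36529 + 4*I*√3/36529) = -14770882480 + (-191/36529 - 4*I*√3/36529) = -539565566112111/36529 - 4*I*√3/36529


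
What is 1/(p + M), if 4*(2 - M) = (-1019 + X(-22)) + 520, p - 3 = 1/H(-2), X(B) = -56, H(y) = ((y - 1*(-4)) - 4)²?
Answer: 1/144 ≈ 0.0069444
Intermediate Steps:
H(y) = y² (H(y) = ((y + 4) - 4)² = ((4 + y) - 4)² = y²)
p = 13/4 (p = 3 + 1/((-2)²) = 3 + 1/4 = 3 + ¼ = 13/4 ≈ 3.2500)
M = 563/4 (M = 2 - ((-1019 - 56) + 520)/4 = 2 - (-1075 + 520)/4 = 2 - ¼*(-555) = 2 + 555/4 = 563/4 ≈ 140.75)
1/(p + M) = 1/(13/4 + 563/4) = 1/144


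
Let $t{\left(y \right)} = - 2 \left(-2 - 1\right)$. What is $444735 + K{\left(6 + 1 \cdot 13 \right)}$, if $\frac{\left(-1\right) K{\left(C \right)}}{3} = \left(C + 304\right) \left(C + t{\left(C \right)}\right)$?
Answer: $420510$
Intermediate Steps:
$t{\left(y \right)} = 6$ ($t{\left(y \right)} = \left(-2\right) \left(-3\right) = 6$)
$K{\left(C \right)} = - 3 \left(6 + C\right) \left(304 + C\right)$ ($K{\left(C \right)} = - 3 \left(C + 304\right) \left(C + 6\right) = - 3 \left(304 + C\right) \left(6 + C\right) = - 3 \left(6 + C\right) \left(304 + C\right)$)
$444735 + K{\left(6 + 1 \cdot 13 \right)} = 444735 - \left(5472 + 3 \left(6 + 1 \cdot 13\right)^{2} + 930 \left(6 + 1 \cdot 13\right)\right) = 444735 - \left(5472 + 3 \left(6 + 13\right)^{2} + 930 \left(6 + 13\right)\right) = 444735 - \left(23142 + 1083\right) = 444735 - 24225 = 420510$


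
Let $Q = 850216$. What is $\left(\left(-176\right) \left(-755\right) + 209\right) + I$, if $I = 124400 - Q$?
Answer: $-592727$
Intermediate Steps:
$I = -725816$ ($I = 124400 - 850216 = -725816$)
$\left(\left(-176\right) \left(-755\right) + 209\right) + I = \left(\left(-176\right) \left(-755\right) + 209\right) - 725816 = \left(132880 + 209\right) - 725816 = 133089 - 725816 = -592727$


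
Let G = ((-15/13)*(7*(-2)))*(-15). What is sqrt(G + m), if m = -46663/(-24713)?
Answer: I*sqrt(146831968231)/24713 ≈ 15.505*I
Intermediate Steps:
G = -3150/13 (G = (-15*1/13*(-14))*(-15) = -15/13*(-14)*(-15) = (210/13)*(-15) = -3150/13 ≈ -242.31)
m = 46663/24713 (m = -46663*(-1/24713) = 46663/24713 ≈ 1.8882)
sqrt(G + m) = sqrt(-3150/13 + 46663/24713) = sqrt(-5941487/24713) = I*sqrt(146831968231)/24713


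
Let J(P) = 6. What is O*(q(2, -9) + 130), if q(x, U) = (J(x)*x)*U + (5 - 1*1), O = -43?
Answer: -1118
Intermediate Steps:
q(x, U) = 4 + 6*U*x (q(x, U) = (6*x)*U + (5 - 1*1) = 6*U*x + (5 - 1) = 6*U*x + 4 = 4 + 6*U*x)
O*(q(2, -9) + 130) = -43*((4 + 6*(-9)*2) + 130) = -43*((4 - 108) + 130) = -43*(-104 + 130) = -43*26 = -1118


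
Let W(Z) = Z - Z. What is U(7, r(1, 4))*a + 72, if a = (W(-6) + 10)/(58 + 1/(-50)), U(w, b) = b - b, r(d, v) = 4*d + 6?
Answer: 72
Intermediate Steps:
r(d, v) = 6 + 4*d
W(Z) = 0
U(w, b) = 0
a = 500/2899 (a = (0 + 10)/(58 + 1/(-50)) = 10/(58 - 1/50) = 10/(2899/50) = 10*(50/2899) = 500/2899 ≈ 0.17247)
U(7, r(1, 4))*a + 72 = 0*(500/2899) + 72 = 0 + 72 = 72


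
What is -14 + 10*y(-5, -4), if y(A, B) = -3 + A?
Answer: -94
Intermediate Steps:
-14 + 10*y(-5, -4) = -14 + 10*(-3 - 5) = -14 + 10*(-8) = -14 - 80 = -94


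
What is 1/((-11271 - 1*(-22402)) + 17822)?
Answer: 1/28953 ≈ 3.4539e-5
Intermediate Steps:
1/((-11271 - 1*(-22402)) + 17822) = 1/((-11271 + 22402) + 17822) = 1/(11131 + 17822) = 1/28953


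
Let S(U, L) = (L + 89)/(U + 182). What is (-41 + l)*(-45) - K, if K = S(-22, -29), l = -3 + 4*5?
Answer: 8637/8 ≈ 1079.6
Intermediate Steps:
l = 17 (l = -3 + 20 = 17)
S(U, L) = (89 + L)/(182 + U)
K = 3/8 (K = (89 - 29)/(182 - 22) = 60/160 = (1/160)*60 = 3/8 ≈ 0.37500)
(-41 + l)*(-45) - K = (-41 + 17)*(-45) - 1*3/8 = -24*(-45) - 3/8 = 1080 - 3/8 = 8637/8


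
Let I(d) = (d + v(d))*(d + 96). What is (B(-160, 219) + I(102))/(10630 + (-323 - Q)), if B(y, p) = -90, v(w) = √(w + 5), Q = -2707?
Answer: 1117/723 + 11*√107/723 ≈ 1.7023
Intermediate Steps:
v(w) = √(5 + w)
I(d) = (96 + d)*(d + √(5 + d)) (I(d) = (d + √(5 + d))*(d + 96) = (d + √(5 + d))*(96 + d) = (96 + d)*(d + √(5 + d)))
(B(-160, 219) + I(102))/(10630 + (-323 - Q)) = (-90 + (102² + 96*102 + 96*√(5 + 102) + 102*√(5 + 102)))/(10630 + (-323 - 1*(-2707))) = (-90 + (10404 + 9792 + 96*√107 + 102*√107))/(10630 + (-323 + 2707)) = (-90 + (20196 + 198*√107))/(10630 + 2384) = (20106 + 198*√107)/13014 = (20106 + 198*√107)*(1/13014) = 1117/723 + 11*√107/723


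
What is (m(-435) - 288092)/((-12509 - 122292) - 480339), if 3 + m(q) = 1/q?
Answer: 62660663/133792950 ≈ 0.46834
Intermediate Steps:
m(q) = -3 + 1/q
(m(-435) - 288092)/((-12509 - 122292) - 480339) = ((-3 + 1/(-435)) - 288092)/((-12509 - 122292) - 480339) = ((-3 - 1/435) - 288092)/(-134801 - 480339) = (-1306/435 - 288092)/(-615140) = -125321326/435*(-1/615140) = 62660663/133792950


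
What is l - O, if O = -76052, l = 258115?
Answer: 334167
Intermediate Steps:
l - O = 258115 - 1*(-76052) = 258115 + 76052 = 334167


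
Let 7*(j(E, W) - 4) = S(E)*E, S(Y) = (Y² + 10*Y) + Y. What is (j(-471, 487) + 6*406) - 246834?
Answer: -103757618/7 ≈ -1.4823e+7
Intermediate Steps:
S(Y) = Y² + 11*Y
j(E, W) = 4 + E²*(11 + E)/7 (j(E, W) = 4 + ((E*(11 + E))*E)/7 = 4 + (E²*(11 + E))/7 = 4 + E²*(11 + E)/7)
(j(-471, 487) + 6*406) - 246834 = ((4 + (⅐)*(-471)²*(11 - 471)) + 6*406) - 246834 = ((4 + (⅐)*221841*(-460)) + 2436) - 246834 = ((4 - 102046860/7) + 2436) - 246834 = (-102046832/7 + 2436) - 246834 = -102029780/7 - 246834 = -103757618/7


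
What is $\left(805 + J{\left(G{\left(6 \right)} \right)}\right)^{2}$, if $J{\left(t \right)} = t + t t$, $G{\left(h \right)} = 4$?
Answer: $680625$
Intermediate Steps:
$J{\left(t \right)} = t + t^{2}$
$\left(805 + J{\left(G{\left(6 \right)} \right)}\right)^{2} = \left(805 + 4 \left(1 + 4\right)\right)^{2} = \left(805 + 4 \cdot 5\right)^{2} = \left(805 + 20\right)^{2} = 825^{2} = 680625$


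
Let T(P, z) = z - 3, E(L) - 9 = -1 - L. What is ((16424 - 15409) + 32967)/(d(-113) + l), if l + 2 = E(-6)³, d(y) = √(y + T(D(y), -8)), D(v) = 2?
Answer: 23294661/1879672 - 16991*I*√31/1879672 ≈ 12.393 - 0.050329*I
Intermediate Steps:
E(L) = 8 - L (E(L) = 9 + (-1 - L) = 8 - L)
T(P, z) = -3 + z
d(y) = √(-11 + y) (d(y) = √(y + (-3 - 8)) = √(y - 11) = √(-11 + y))
l = 2742 (l = -2 + (8 - 1*(-6))³ = -2 + (8 + 6)³ = -2 + 14³ = -2 + 2744 = 2742)
((16424 - 15409) + 32967)/(d(-113) + l) = ((16424 - 15409) + 32967)/(√(-11 - 113) + 2742) = (1015 + 32967)/(√(-124) + 2742) = 33982/(2*I*√31 + 2742) = 33982/(2742 + 2*I*√31)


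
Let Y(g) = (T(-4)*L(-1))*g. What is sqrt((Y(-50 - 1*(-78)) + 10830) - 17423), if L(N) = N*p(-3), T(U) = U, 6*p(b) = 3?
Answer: I*sqrt(6537) ≈ 80.852*I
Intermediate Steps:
p(b) = 1/2 (p(b) = (1/6)*3 = 1/2)
L(N) = N/2 (L(N) = N*(1/2) = N/2)
Y(g) = 2*g (Y(g) = (-2*(-1))*g = (-4*(-1/2))*g = 2*g)
sqrt((Y(-50 - 1*(-78)) + 10830) - 17423) = sqrt((2*(-50 - 1*(-78)) + 10830) - 17423) = sqrt((2*(-50 + 78) + 10830) - 17423) = sqrt((2*28 + 10830) - 17423) = sqrt((56 + 10830) - 17423) = sqrt(10886 - 17423) = sqrt(-6537) = I*sqrt(6537)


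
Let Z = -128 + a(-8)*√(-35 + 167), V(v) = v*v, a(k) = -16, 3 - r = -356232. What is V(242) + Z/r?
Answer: 20862546412/356235 - 32*√33/356235 ≈ 58564.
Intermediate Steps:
r = 356235 (r = 3 - 1*(-356232) = 3 + 356232 = 356235)
V(v) = v²
Z = -128 - 32*√33 (Z = -128 - 16*√(-35 + 167) = -128 - 32*√33 ≈ -311.83)
V(242) + Z/r = 242² + (-128 - 32*√33)/356235 = 58564 + (-128 - 32*√33)*(1/356235) = 58564 + (-128/356235 - 32*√33/356235) = 20862546412/356235 - 32*√33/356235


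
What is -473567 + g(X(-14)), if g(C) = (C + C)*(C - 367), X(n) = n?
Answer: -462899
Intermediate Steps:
g(C) = 2*C*(-367 + C) (g(C) = (2*C)*(-367 + C) = 2*C*(-367 + C))
-473567 + g(X(-14)) = -473567 + 2*(-14)*(-367 - 14) = -473567 + 2*(-14)*(-381) = -473567 + 10668 = -462899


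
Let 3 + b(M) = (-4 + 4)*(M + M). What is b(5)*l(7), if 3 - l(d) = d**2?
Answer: 138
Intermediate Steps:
l(d) = 3 - d**2
b(M) = -3 (b(M) = -3 + (-4 + 4)*(M + M) = -3 + 0*(2*M) = -3 + 0 = -3)
b(5)*l(7) = -3*(3 - 1*7**2) = -3*(3 - 1*49) = -3*(3 - 49) = -3*(-46) = 138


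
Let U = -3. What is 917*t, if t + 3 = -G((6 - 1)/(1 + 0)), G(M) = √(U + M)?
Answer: -2751 - 917*√2 ≈ -4047.8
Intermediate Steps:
G(M) = √(-3 + M)
t = -3 - √2 (t = -3 - √(-3 + (6 - 1)/(1 + 0)) = -3 - √(-3 + 5/1) = -3 - √(-3 + 5*1) = -3 - √(-3 + 5) = -3 - √2 ≈ -4.4142)
917*t = 917*(-3 - √2) = -2751 - 917*√2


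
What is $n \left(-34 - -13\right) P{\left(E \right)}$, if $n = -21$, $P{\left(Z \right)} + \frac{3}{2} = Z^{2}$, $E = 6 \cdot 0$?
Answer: $- \frac{1323}{2} \approx -661.5$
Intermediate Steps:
$E = 0$
$P{\left(Z \right)} = - \frac{3}{2} + Z^{2}$
$n \left(-34 - -13\right) P{\left(E \right)} = - 21 \left(-34 - -13\right) \left(- \frac{3}{2} + 0^{2}\right) = - 21 \left(-34 + 13\right) \left(- \frac{3}{2} + 0\right) = \left(-21\right) \left(-21\right) \left(- \frac{3}{2}\right) = 441 \left(- \frac{3}{2}\right) = - \frac{1323}{2}$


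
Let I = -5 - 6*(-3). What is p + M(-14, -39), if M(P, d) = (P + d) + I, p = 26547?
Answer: 26507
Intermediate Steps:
I = 13 (I = -5 + 18 = 13)
M(P, d) = 13 + P + d (M(P, d) = (P + d) + 13 = 13 + P + d)
p + M(-14, -39) = 26547 + (13 - 14 - 39) = 26547 - 40 = 26507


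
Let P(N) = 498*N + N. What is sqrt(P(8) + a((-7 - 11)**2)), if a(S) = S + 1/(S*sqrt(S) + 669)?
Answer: 31*sqrt(189809697)/6501 ≈ 65.696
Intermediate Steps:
P(N) = 499*N
a(S) = S + 1/(669 + S**(3/2)) (a(S) = S + 1/(S**(3/2) + 669) = S + 1/(669 + S**(3/2)))
sqrt(P(8) + a((-7 - 11)**2)) = sqrt(499*8 + (1 + ((-7 - 11)**2)**(5/2) + 669*(-7 - 11)**2)/(669 + ((-7 - 11)**2)**(3/2))) = sqrt(3992 + (1 + ((-18)**2)**(5/2) + 669*(-18)**2)/(669 + ((-18)**2)**(3/2))) = sqrt(3992 + (1 + 324**(5/2) + 669*324)/(669 + 324**(3/2))) = sqrt(3992 + (1 + 1889568 + 216756)/(669 + 5832)) = sqrt(3992 + 2106325/6501) = sqrt(28058317/6501) = 31*sqrt(189809697)/6501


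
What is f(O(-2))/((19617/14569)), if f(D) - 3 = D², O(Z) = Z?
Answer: 101983/19617 ≈ 5.1987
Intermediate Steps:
f(D) = 3 + D²
f(O(-2))/((19617/14569)) = (3 + (-2)²)/((19617/14569)) = (3 + 4)/((19617*(1/14569))) = 7/(19617/14569) = 7*(14569/19617) = 101983/19617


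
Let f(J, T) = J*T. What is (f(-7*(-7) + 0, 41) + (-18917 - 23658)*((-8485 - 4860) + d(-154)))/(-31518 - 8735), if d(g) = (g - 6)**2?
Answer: 521754616/40253 ≈ 12962.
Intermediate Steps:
d(g) = (-6 + g)**2
(f(-7*(-7) + 0, 41) + (-18917 - 23658)*((-8485 - 4860) + d(-154)))/(-31518 - 8735) = ((-7*(-7) + 0)*41 + (-18917 - 23658)*((-8485 - 4860) + (-6 - 154)**2))/(-31518 - 8735) = ((49 + 0)*41 - 42575*(-13345 + (-160)**2))/(-40253) = (49*41 - 42575*(-13345 + 25600))*(-1/40253) = (2009 - 42575*12255)*(-1/40253) = (2009 - 521756625)*(-1/40253) = -521754616*(-1/40253) = 521754616/40253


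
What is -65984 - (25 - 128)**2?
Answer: -76593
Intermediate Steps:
-65984 - (25 - 128)**2 = -65984 - 1*(-103)**2 = -65984 - 1*10609 = -65984 - 10609 = -76593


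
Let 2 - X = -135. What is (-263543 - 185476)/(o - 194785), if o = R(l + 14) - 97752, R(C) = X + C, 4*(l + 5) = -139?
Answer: 199564/129967 ≈ 1.5355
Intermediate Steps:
X = 137 (X = 2 - 1*(-135) = 2 + 135 = 137)
l = -159/4 (l = -5 + (¼)*(-139) = -5 - 139/4 = -159/4 ≈ -39.750)
R(C) = 137 + C
o = -390563/4 (o = (137 + (-159/4 + 14)) - 97752 = (137 - 103/4) - 97752 = 445/4 - 97752 = -390563/4 ≈ -97641.)
(-263543 - 185476)/(o - 194785) = (-263543 - 185476)/(-390563/4 - 194785) = -449019/(-1169703/4) = -449019*(-4/1169703) = 199564/129967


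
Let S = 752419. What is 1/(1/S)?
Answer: 752419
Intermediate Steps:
1/(1/S) = 1/(1/752419) = 752419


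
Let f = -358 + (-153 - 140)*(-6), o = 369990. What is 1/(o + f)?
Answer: 1/371390 ≈ 2.6926e-6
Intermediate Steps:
f = 1400 (f = -358 - 293*(-6) = -358 + 1758 = 1400)
1/(o + f) = 1/(369990 + 1400) = 1/371390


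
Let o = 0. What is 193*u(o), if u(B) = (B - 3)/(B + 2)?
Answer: -579/2 ≈ -289.50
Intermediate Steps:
u(B) = (-3 + B)/(2 + B)
193*u(o) = 193*((-3 + 0)/(2 + 0)) = 193*(-3/2) = -579/2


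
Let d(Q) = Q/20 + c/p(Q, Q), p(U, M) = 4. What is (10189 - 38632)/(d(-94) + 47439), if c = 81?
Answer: -568860/949091 ≈ -0.59937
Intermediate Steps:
d(Q) = 81/4 + Q/20 (d(Q) = Q/20 + 81/4 = 81/4 + Q/20)
(10189 - 38632)/(d(-94) + 47439) = (10189 - 38632)/((81/4 + (1/20)*(-94)) + 47439) = -28443/((81/4 - 47/10) + 47439) = -28443/(311/20 + 47439) = -28443/949091/20 = -28443*20/949091 = -568860/949091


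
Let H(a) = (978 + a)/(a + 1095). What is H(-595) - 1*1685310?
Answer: -842654617/500 ≈ -1.6853e+6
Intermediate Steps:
H(a) = (978 + a)/(1095 + a)
H(-595) - 1*1685310 = (978 - 595)/(1095 - 595) - 1*1685310 = 383/500 - 1685310 = -842654617/500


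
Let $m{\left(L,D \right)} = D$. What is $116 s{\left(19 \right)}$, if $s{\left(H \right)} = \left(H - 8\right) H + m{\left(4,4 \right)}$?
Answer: $24708$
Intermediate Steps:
$s{\left(H \right)} = 4 + H \left(-8 + H\right)$ ($s{\left(H \right)} = \left(H - 8\right) H + 4 = \left(-8 + H\right) H + 4 = H \left(-8 + H\right) + 4 = 4 + H \left(-8 + H\right)$)
$116 s{\left(19 \right)} = 116 \left(4 + 19^{2} - 152\right) = 116 \left(4 + 361 - 152\right) = 116 \cdot 213 = 24708$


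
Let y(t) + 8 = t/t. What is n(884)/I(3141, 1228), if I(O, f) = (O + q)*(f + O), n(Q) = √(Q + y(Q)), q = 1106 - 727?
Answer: √877/15378880 ≈ 1.9256e-6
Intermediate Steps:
q = 379
y(t) = -7 (y(t) = -8 + t/t = -8 + 1 = -7)
n(Q) = √(-7 + Q) (n(Q) = √(Q - 7) = √(-7 + Q))
I(O, f) = (379 + O)*(O + f) (I(O, f) = (O + 379)*(f + O) = (379 + O)*(O + f))
n(884)/I(3141, 1228) = √(-7 + 884)/(3141² + 379*3141 + 379*1228 + 3141*1228) = √877/(9865881 + 1190439 + 465412 + 3857148) = √877/15378880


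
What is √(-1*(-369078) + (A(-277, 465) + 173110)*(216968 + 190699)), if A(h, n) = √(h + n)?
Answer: √(70571603448 + 815334*√47) ≈ 2.6566e+5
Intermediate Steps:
√(-1*(-369078) + (A(-277, 465) + 173110)*(216968 + 190699)) = √(-1*(-369078) + (√(-277 + 465) + 173110)*(216968 + 190699)) = √(369078 + (√188 + 173110)*407667) = √(369078 + (2*√47 + 173110)*407667) = √(369078 + (173110 + 2*√47)*407667) = √(369078 + (70571234370 + 815334*√47)) = √(70571603448 + 815334*√47)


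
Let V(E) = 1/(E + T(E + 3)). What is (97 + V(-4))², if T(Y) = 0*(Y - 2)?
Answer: 149769/16 ≈ 9360.6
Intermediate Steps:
T(Y) = 0 (T(Y) = 0*(-2 + Y) = 0)
V(E) = 1/E (V(E) = 1/(E + 0) = 1/E)
(97 + V(-4))² = (97 + 1/(-4))² = (97 - ¼)² = (387/4)² = 149769/16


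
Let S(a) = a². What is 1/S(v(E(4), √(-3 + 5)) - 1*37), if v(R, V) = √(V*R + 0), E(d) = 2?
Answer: (37 - 2^(¾))⁻² ≈ 0.00080168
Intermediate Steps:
v(R, V) = √(R*V) (v(R, V) = √(R*V + 0) = √(R*V))
1/S(v(E(4), √(-3 + 5)) - 1*37) = 1/((√(2*√(-3 + 5)) - 1*37)²) = 1/((√(2*√2) - 37)²) = 1/((2^(¾) - 37)²) = 1/((-37 + 2^(¾))²) = (-37 + 2^(¾))⁻²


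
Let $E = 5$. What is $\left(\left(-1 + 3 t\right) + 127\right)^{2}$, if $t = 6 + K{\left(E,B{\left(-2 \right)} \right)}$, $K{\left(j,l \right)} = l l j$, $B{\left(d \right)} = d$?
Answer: $41616$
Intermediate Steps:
$K{\left(j,l \right)} = j l^{2}$ ($K{\left(j,l \right)} = l j l = j l^{2}$)
$t = 26$ ($t = 6 + 5 \left(-2\right)^{2} = 6 + 5 \cdot 4 = 6 + 20 = 26$)
$\left(\left(-1 + 3 t\right) + 127\right)^{2} = \left(\left(-1 + 3 \cdot 26\right) + 127\right)^{2} = \left(\left(-1 + 78\right) + 127\right)^{2} = \left(77 + 127\right)^{2} = 204^{2} = 41616$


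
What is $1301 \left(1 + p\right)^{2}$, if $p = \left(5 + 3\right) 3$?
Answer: $813125$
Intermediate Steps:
$p = 24$ ($p = 8 \cdot 3 = 24$)
$1301 \left(1 + p\right)^{2} = 1301 \left(1 + 24\right)^{2} = 1301 \cdot 25^{2} = 1301 \cdot 625 = 813125$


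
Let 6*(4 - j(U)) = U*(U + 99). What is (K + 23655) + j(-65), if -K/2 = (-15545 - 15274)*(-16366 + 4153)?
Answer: -2258282600/3 ≈ -7.5276e+8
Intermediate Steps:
j(U) = 4 - U*(99 + U)/6 (j(U) = 4 - U*(U + 99)/6 = 4 - U*(99 + U)/6)
K = -752784894 (K = -2*(-15545 - 15274)*(-16366 + 4153) = -(-61638)*(-12213) = -2*376392447 = -752784894)
(K + 23655) + j(-65) = (-752784894 + 23655) + (4 - 33/2*(-65) - 1/6*(-65)**2) = -752761239 + (4 + 2145/2 - 1/6*4225) = -752761239 + (4 + 2145/2 - 4225/6) = -752761239 + 1117/3 = -2258282600/3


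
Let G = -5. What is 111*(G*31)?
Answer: -17205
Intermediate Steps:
111*(G*31) = 111*(-5*31) = 111*(-155) = -17205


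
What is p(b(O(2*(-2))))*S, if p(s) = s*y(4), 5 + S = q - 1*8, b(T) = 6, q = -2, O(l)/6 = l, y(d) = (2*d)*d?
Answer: -2880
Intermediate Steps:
y(d) = 2*d²
O(l) = 6*l
S = -15 (S = -5 + (-2 - 1*8) = -5 + (-2 - 8) = -5 - 10 = -15)
p(s) = 32*s (p(s) = s*(2*4²) = s*(2*16) = s*32 = 32*s)
p(b(O(2*(-2))))*S = (32*6)*(-15) = 192*(-15) = -2880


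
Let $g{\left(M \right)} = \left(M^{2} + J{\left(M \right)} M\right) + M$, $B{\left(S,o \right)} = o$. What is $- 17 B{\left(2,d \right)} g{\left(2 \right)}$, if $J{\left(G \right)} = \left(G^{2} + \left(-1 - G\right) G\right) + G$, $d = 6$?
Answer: $-612$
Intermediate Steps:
$J{\left(G \right)} = G + G^{2} + G \left(-1 - G\right)$ ($J{\left(G \right)} = \left(G^{2} + G \left(-1 - G\right)\right) + G = G + G^{2} + G \left(-1 - G\right)$)
$g{\left(M \right)} = M + M^{2}$ ($g{\left(M \right)} = \left(M^{2} + 0 M\right) + M = \left(M^{2} + 0\right) + M = M^{2} + M = M + M^{2}$)
$- 17 B{\left(2,d \right)} g{\left(2 \right)} = \left(-17\right) 6 \cdot 2 \left(1 + 2\right) = - 102 \cdot 2 \cdot 3 = \left(-102\right) 6 = -612$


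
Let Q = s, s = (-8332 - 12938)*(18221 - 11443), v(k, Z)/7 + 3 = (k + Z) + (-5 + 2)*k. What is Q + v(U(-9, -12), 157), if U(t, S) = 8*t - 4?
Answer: -144165918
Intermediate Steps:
U(t, S) = -4 + 8*t
v(k, Z) = -21 - 14*k + 7*Z (v(k, Z) = -21 + 7*((k + Z) + (-5 + 2)*k) = -21 + 7*((Z + k) - 3*k) = -21 + 7*(Z - 2*k) = -21 + (-14*k + 7*Z) = -21 - 14*k + 7*Z)
s = -144168060 (s = -21270*6778 = -144168060)
Q = -144168060
Q + v(U(-9, -12), 157) = -144168060 + (-21 - 14*(-4 + 8*(-9)) + 7*157) = -144168060 + (-21 - 14*(-4 - 72) + 1099) = -144168060 + (-21 - 14*(-76) + 1099) = -144168060 + (-21 + 1064 + 1099) = -144168060 + 2142 = -144165918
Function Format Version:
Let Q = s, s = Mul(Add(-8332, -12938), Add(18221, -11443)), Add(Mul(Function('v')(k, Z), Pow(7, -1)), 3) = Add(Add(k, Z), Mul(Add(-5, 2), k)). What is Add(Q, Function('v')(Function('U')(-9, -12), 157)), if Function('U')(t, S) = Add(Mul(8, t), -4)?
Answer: -144165918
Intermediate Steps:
Function('U')(t, S) = Add(-4, Mul(8, t))
Function('v')(k, Z) = Add(-21, Mul(-14, k), Mul(7, Z)) (Function('v')(k, Z) = Add(-21, Mul(7, Add(Add(k, Z), Mul(Add(-5, 2), k)))) = Add(-21, Mul(7, Add(Add(Z, k), Mul(-3, k)))) = Add(-21, Mul(7, Add(Z, Mul(-2, k)))) = Add(-21, Add(Mul(-14, k), Mul(7, Z))) = Add(-21, Mul(-14, k), Mul(7, Z)))
s = -144168060 (s = Mul(-21270, 6778) = -144168060)
Q = -144168060
Add(Q, Function('v')(Function('U')(-9, -12), 157)) = Add(-144168060, Add(-21, Mul(-14, Add(-4, Mul(8, -9))), Mul(7, 157))) = Add(-144168060, Add(-21, Mul(-14, Add(-4, -72)), 1099)) = Add(-144168060, Add(-21, Mul(-14, -76), 1099)) = Add(-144168060, Add(-21, 1064, 1099)) = Add(-144168060, 2142) = -144165918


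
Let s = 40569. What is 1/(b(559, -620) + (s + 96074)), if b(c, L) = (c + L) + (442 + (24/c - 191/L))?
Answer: 346580/47489899569 ≈ 7.2980e-6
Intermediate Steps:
b(c, L) = 442 + L + c - 191/L + 24/c (b(c, L) = (L + c) + (442 + (-191/L + 24/c)) = (L + c) + (442 - 191/L + 24/c) = 442 + L + c - 191/L + 24/c)
1/(b(559, -620) + (s + 96074)) = 1/((442 - 620 + 559 - 191/(-620) + 24/559) + (40569 + 96074)) = 1/((442 - 620 + 559 - 191*(-1/620) + 24*(1/559)) + 136643) = 1/((442 - 620 + 559 + 191/620 + 24/559) + 136643) = 1/(132168629/346580 + 136643) = 1/(47489899569/346580) = 346580/47489899569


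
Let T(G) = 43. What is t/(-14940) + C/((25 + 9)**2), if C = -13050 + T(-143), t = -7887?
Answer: -7716967/719610 ≈ -10.724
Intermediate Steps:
C = -13007 (C = -13050 + 43 = -13007)
t/(-14940) + C/((25 + 9)**2) = -7887/(-14940) - 13007/(25 + 9)**2 = -7887*(-1/14940) - 13007/(34**2) = 2629/4980 - 13007/1156 = -7716967/719610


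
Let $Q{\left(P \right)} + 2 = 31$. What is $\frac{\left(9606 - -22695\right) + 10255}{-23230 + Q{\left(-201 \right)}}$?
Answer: $- \frac{42556}{23201} \approx -1.8342$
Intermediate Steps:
$Q{\left(P \right)} = 29$ ($Q{\left(P \right)} = -2 + 31 = 29$)
$\frac{\left(9606 - -22695\right) + 10255}{-23230 + Q{\left(-201 \right)}} = \frac{\left(9606 - -22695\right) + 10255}{-23230 + 29} = \frac{\left(9606 + 22695\right) + 10255}{-23201} = \left(32301 + 10255\right) \left(- \frac{1}{23201}\right) = 42556 \left(- \frac{1}{23201}\right) = - \frac{42556}{23201}$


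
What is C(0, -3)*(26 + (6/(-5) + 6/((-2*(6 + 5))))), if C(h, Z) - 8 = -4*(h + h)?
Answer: 10792/55 ≈ 196.22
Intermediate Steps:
C(h, Z) = 8 - 8*h (C(h, Z) = 8 - 4*(h + h) = 8 - 8*h)
C(0, -3)*(26 + (6/(-5) + 6/((-2*(6 + 5))))) = (8 - 8*0)*(26 + (6/(-5) + 6/((-2*(6 + 5))))) = (8 + 0)*(26 + (6*(-⅕) + 6/((-2*11)))) = 8*(26 + (-6/5 + 6/(-22))) = 8*(26 + (-6/5 + 6*(-1/22))) = 8*(26 + (-6/5 - 3/11)) = 8*(26 - 81/55) = 8*(1349/55) = 10792/55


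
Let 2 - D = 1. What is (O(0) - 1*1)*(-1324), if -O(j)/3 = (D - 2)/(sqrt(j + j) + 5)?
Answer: 2648/5 ≈ 529.60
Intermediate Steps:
D = 1 (D = 2 - 1*1 = 2 - 1 = 1)
O(j) = 3/(5 + sqrt(2)*sqrt(j)) (O(j) = -3*(1 - 2)/(sqrt(j + j) + 5) = -(-3)/(sqrt(2*j) + 5) = -(-3)/(sqrt(2)*sqrt(j) + 5) = -(-3)/(5 + sqrt(2)*sqrt(j)) = 3/(5 + sqrt(2)*sqrt(j)))
(O(0) - 1*1)*(-1324) = (3/(5 + sqrt(2)*sqrt(0)) - 1*1)*(-1324) = (3/(5 + sqrt(2)*0) - 1)*(-1324) = (3/(5 + 0) - 1)*(-1324) = (3/5 - 1)*(-1324) = -2/5*(-1324) = 2648/5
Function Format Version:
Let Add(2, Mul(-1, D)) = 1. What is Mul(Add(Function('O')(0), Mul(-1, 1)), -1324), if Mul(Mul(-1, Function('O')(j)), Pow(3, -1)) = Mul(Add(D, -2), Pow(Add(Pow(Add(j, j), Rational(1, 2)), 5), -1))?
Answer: Rational(2648, 5) ≈ 529.60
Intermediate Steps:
D = 1 (D = Add(2, Mul(-1, 1)) = Add(2, -1) = 1)
Function('O')(j) = Mul(3, Pow(Add(5, Mul(Pow(2, Rational(1, 2)), Pow(j, Rational(1, 2)))), -1)) (Function('O')(j) = Mul(-3, Mul(Add(1, -2), Pow(Add(Pow(Add(j, j), Rational(1, 2)), 5), -1))) = Mul(-3, Mul(-1, Pow(Add(Pow(Mul(2, j), Rational(1, 2)), 5), -1))) = Mul(-3, Mul(-1, Pow(Add(Mul(Pow(2, Rational(1, 2)), Pow(j, Rational(1, 2))), 5), -1))) = Mul(-3, Mul(-1, Pow(Add(5, Mul(Pow(2, Rational(1, 2)), Pow(j, Rational(1, 2)))), -1))) = Mul(3, Pow(Add(5, Mul(Pow(2, Rational(1, 2)), Pow(j, Rational(1, 2)))), -1)))
Mul(Add(Function('O')(0), Mul(-1, 1)), -1324) = Mul(Add(Mul(3, Pow(Add(5, Mul(Pow(2, Rational(1, 2)), Pow(0, Rational(1, 2)))), -1)), Mul(-1, 1)), -1324) = Mul(Add(Mul(3, Pow(Add(5, Mul(Pow(2, Rational(1, 2)), 0)), -1)), -1), -1324) = Mul(Add(Mul(3, Pow(Add(5, 0), -1)), -1), -1324) = Mul(Add(Mul(3, Pow(5, -1)), -1), -1324) = Mul(Add(Mul(3, Rational(1, 5)), -1), -1324) = Mul(Add(Rational(3, 5), -1), -1324) = Mul(Rational(-2, 5), -1324) = Rational(2648, 5)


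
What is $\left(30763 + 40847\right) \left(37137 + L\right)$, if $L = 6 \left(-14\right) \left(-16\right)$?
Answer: $2755624410$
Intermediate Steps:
$L = 1344$ ($L = \left(-84\right) \left(-16\right) = 1344$)
$\left(30763 + 40847\right) \left(37137 + L\right) = \left(30763 + 40847\right) \left(37137 + 1344\right) = 71610 \cdot 38481 = 2755624410$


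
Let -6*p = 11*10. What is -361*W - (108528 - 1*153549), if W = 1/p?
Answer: 2477238/55 ≈ 45041.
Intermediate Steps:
p = -55/3 (p = -11*10/6 = -⅙*110 = -55/3 ≈ -18.333)
W = -3/55 (W = 1/(-55/3) = -3/55 ≈ -0.054545)
-361*W - (108528 - 1*153549) = -361*(-3/55) - (108528 - 1*153549) = 1083/55 - (108528 - 153549) = 1083/55 - 1*(-45021) = 1083/55 + 45021 = 2477238/55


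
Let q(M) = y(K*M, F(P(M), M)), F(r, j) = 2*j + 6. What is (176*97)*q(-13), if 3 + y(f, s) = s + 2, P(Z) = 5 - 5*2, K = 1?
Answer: -358512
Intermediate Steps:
P(Z) = -5 (P(Z) = 5 - 10 = -5)
F(r, j) = 6 + 2*j
y(f, s) = -1 + s (y(f, s) = -3 + (s + 2) = -3 + (2 + s) = -1 + s)
q(M) = 5 + 2*M (q(M) = -1 + (6 + 2*M) = 5 + 2*M)
(176*97)*q(-13) = (176*97)*(5 + 2*(-13)) = 17072*(5 - 26) = 17072*(-21) = -358512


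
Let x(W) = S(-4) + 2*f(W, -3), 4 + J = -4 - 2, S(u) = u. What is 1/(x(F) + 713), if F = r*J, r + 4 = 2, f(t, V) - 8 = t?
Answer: 1/765 ≈ 0.0013072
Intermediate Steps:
f(t, V) = 8 + t
J = -10 (J = -4 + (-4 - 2) = -4 - 6 = -10)
r = -2 (r = -4 + 2 = -2)
F = 20 (F = -2*(-10) = 20)
x(W) = 12 + 2*W (x(W) = -4 + 2*(8 + W) = -4 + (16 + 2*W) = 12 + 2*W)
1/(x(F) + 713) = 1/((12 + 2*20) + 713) = 1/((12 + 40) + 713) = 1/(52 + 713) = 1/765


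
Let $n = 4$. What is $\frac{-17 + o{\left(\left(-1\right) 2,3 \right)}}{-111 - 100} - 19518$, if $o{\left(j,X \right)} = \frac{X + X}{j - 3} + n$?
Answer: $- \frac{20591419}{1055} \approx -19518.0$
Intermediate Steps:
$o{\left(j,X \right)} = 4 + \frac{2 X}{-3 + j}$ ($o{\left(j,X \right)} = \frac{X + X}{j - 3} + 4 = \frac{2 X}{-3 + j} + 4 = 4 + \frac{2 X}{-3 + j}$)
$\frac{-17 + o{\left(\left(-1\right) 2,3 \right)}}{-111 - 100} - 19518 = \frac{-17 + \frac{2 \left(-6 + 3 + 2 \left(\left(-1\right) 2\right)\right)}{-3 - 2}}{-111 - 100} - 19518 = \frac{-17 + \frac{2 \left(-6 + 3 + 2 \left(-2\right)\right)}{-3 - 2}}{-211} - 19518 = - \frac{-17 + \frac{2 \left(-6 + 3 - 4\right)}{-5}}{211} - 19518 = - \frac{-17 + 2 \left(- \frac{1}{5}\right) \left(-7\right)}{211} - 19518 = - \frac{-17 + \frac{14}{5}}{211} - 19518 = \left(- \frac{1}{211}\right) \left(- \frac{71}{5}\right) - 19518 = \frac{71}{1055} - 19518 = - \frac{20591419}{1055}$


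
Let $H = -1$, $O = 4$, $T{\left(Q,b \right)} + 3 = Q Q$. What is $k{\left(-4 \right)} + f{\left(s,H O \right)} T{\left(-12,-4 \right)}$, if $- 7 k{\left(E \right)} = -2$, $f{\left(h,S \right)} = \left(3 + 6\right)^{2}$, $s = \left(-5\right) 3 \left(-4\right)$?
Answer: $\frac{79949}{7} \approx 11421.0$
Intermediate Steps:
$T{\left(Q,b \right)} = -3 + Q^{2}$ ($T{\left(Q,b \right)} = -3 + Q Q = -3 + Q^{2}$)
$s = 60$ ($s = \left(-15\right) \left(-4\right) = 60$)
$f{\left(h,S \right)} = 81$ ($f{\left(h,S \right)} = 9^{2} = 81$)
$k{\left(E \right)} = \frac{2}{7}$ ($k{\left(E \right)} = \left(- \frac{1}{7}\right) \left(-2\right) = \frac{2}{7}$)
$k{\left(-4 \right)} + f{\left(s,H O \right)} T{\left(-12,-4 \right)} = \frac{2}{7} + 81 \left(-3 + \left(-12\right)^{2}\right) = \frac{2}{7} + 81 \left(-3 + 144\right) = \frac{2}{7} + 81 \cdot 141 = \frac{2}{7} + 11421 = \frac{79949}{7}$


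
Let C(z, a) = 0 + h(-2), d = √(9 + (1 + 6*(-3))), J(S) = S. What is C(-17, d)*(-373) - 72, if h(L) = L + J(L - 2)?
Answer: 2166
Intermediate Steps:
h(L) = -2 + 2*L (h(L) = L + (L - 2) = L + (-2 + L) = -2 + 2*L)
d = 2*I*√2 (d = √(9 + (1 - 18)) = √(9 - 17) = √(-8) = 2*I*√2 ≈ 2.8284*I)
C(z, a) = -6 (C(z, a) = 0 + (-2 + 2*(-2)) = 0 + (-2 - 4) = 0 - 6 = -6)
C(-17, d)*(-373) - 72 = -6*(-373) - 72 = 2238 - 72 = 2166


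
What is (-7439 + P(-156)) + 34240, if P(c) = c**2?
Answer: 51137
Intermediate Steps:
(-7439 + P(-156)) + 34240 = (-7439 + (-156)**2) + 34240 = (-7439 + 24336) + 34240 = 16897 + 34240 = 51137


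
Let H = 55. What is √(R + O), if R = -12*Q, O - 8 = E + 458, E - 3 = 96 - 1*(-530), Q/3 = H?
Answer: I*√885 ≈ 29.749*I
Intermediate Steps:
Q = 165 (Q = 3*55 = 165)
E = 629 (E = 3 + (96 - 1*(-530)) = 3 + (96 + 530) = 3 + 626 = 629)
O = 1095 (O = 8 + (629 + 458) = 8 + 1087 = 1095)
R = -1980 (R = -12*165 = -1980)
√(R + O) = √(-1980 + 1095) = √(-885) = I*√885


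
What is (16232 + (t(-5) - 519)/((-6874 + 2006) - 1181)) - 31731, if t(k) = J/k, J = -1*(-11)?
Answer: -468764649/30245 ≈ -15499.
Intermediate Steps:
J = 11
t(k) = 11/k
(16232 + (t(-5) - 519)/((-6874 + 2006) - 1181)) - 31731 = (16232 + (11/(-5) - 519)/((-6874 + 2006) - 1181)) - 31731 = (16232 + (11*(-⅕) - 519)/(-4868 - 1181)) - 31731 = (16232 + (-11/5 - 519)/(-6049)) - 31731 = (16232 - 2606/5*(-1/6049)) - 31731 = (16232 + 2606/30245) - 31731 = 490939446/30245 - 31731 = -468764649/30245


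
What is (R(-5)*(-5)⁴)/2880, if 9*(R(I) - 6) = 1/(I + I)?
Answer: 13475/10368 ≈ 1.2997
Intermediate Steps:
R(I) = 6 + 1/(18*I) (R(I) = 6 + 1/(9*(I + I)) = 6 + 1/(9*((2*I))) = 6 + (1/(2*I))/9 = 6 + 1/(18*I))
(R(-5)*(-5)⁴)/2880 = ((6 + (1/18)/(-5))*(-5)⁴)/2880 = ((6 + (1/18)*(-⅕))*625)*(1/2880) = ((6 - 1/90)*625)*(1/2880) = ((539/90)*625)*(1/2880) = (67375/18)*(1/2880) = 13475/10368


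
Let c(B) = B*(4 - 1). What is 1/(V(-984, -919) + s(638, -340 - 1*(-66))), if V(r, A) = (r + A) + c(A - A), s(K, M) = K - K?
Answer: -1/1903 ≈ -0.00052549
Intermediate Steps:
s(K, M) = 0
c(B) = 3*B (c(B) = B*3 = 3*B)
V(r, A) = A + r (V(r, A) = (r + A) + 3*(A - A) = (A + r) + 3*0 = (A + r) + 0 = A + r)
1/(V(-984, -919) + s(638, -340 - 1*(-66))) = 1/((-919 - 984) + 0) = 1/(-1903 + 0) = 1/(-1903) = -1/1903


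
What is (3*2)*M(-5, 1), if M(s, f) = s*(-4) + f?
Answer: 126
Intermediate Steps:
M(s, f) = f - 4*s (M(s, f) = -4*s + f = f - 4*s)
(3*2)*M(-5, 1) = (3*2)*(1 - 4*(-5)) = 6*(1 + 20) = 6*21 = 126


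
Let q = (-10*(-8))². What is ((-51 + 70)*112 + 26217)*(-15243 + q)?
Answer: -250654835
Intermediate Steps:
q = 6400 (q = 80² = 6400)
((-51 + 70)*112 + 26217)*(-15243 + q) = ((-51 + 70)*112 + 26217)*(-15243 + 6400) = (19*112 + 26217)*(-8843) = (2128 + 26217)*(-8843) = 28345*(-8843) = -250654835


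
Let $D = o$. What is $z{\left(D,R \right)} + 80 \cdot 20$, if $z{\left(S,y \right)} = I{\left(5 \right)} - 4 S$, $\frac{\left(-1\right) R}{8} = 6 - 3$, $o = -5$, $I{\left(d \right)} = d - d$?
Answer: $1620$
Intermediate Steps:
$I{\left(d \right)} = 0$
$D = -5$
$R = -24$ ($R = - 8 \left(6 - 3\right) = \left(-8\right) 3 = -24$)
$z{\left(S,y \right)} = - 4 S$ ($z{\left(S,y \right)} = 0 - 4 S = - 4 S$)
$z{\left(D,R \right)} + 80 \cdot 20 = \left(-4\right) \left(-5\right) + 80 \cdot 20 = 20 + 1600 = 1620$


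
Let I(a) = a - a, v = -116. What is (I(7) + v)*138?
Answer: -16008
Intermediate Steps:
I(a) = 0
(I(7) + v)*138 = (0 - 116)*138 = -116*138 = -16008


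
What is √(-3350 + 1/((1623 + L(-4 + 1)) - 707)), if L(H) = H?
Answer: I*√2792455237/913 ≈ 57.879*I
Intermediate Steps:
√(-3350 + 1/((1623 + L(-4 + 1)) - 707)) = √(-3350 + 1/((1623 + (-4 + 1)) - 707)) = √(-3350 + 1/((1623 - 3) - 707)) = √(-3350 + 1/(1620 - 707)) = √(-3350 + 1/913) = √(-3058549/913) = I*√2792455237/913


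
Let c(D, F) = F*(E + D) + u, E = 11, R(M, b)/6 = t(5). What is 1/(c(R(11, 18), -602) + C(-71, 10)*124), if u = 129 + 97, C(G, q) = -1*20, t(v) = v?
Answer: -1/26936 ≈ -3.7125e-5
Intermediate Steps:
C(G, q) = -20
R(M, b) = 30 (R(M, b) = 6*5 = 30)
u = 226
c(D, F) = 226 + F*(11 + D) (c(D, F) = F*(11 + D) + 226 = 226 + F*(11 + D))
1/(c(R(11, 18), -602) + C(-71, 10)*124) = 1/((226 + 11*(-602) + 30*(-602)) - 20*124) = 1/((226 - 6622 - 18060) - 2480) = 1/(-24456 - 2480) = 1/(-26936) = -1/26936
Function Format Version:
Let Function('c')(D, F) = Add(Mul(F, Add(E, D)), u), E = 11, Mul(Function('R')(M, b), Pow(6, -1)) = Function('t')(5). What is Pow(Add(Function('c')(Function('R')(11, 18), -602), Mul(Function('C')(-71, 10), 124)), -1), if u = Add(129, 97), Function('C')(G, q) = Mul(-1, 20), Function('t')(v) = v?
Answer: Rational(-1, 26936) ≈ -3.7125e-5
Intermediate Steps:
Function('C')(G, q) = -20
Function('R')(M, b) = 30 (Function('R')(M, b) = Mul(6, 5) = 30)
u = 226
Function('c')(D, F) = Add(226, Mul(F, Add(11, D))) (Function('c')(D, F) = Add(Mul(F, Add(11, D)), 226) = Add(226, Mul(F, Add(11, D))))
Pow(Add(Function('c')(Function('R')(11, 18), -602), Mul(Function('C')(-71, 10), 124)), -1) = Pow(Add(Add(226, Mul(11, -602), Mul(30, -602)), Mul(-20, 124)), -1) = Pow(Add(Add(226, -6622, -18060), -2480), -1) = Pow(Add(-24456, -2480), -1) = Pow(-26936, -1) = Rational(-1, 26936)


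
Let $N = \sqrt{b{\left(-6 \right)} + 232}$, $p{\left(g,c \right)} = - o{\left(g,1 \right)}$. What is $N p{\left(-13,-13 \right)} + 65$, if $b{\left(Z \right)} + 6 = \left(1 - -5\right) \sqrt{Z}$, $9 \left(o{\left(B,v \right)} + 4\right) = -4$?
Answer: $65 + \frac{40 \sqrt{226 + 6 i \sqrt{6}}}{9} \approx 131.85 + 2.1714 i$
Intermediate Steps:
$o{\left(B,v \right)} = - \frac{40}{9}$ ($o{\left(B,v \right)} = -4 + \frac{1}{9} \left(-4\right) = -4 - \frac{4}{9} = - \frac{40}{9}$)
$b{\left(Z \right)} = -6 + 6 \sqrt{Z}$ ($b{\left(Z \right)} = -6 + \left(1 - -5\right) \sqrt{Z} = -6 + \left(1 + 5\right) \sqrt{Z} = -6 + 6 \sqrt{Z}$)
$p{\left(g,c \right)} = \frac{40}{9}$ ($p{\left(g,c \right)} = \left(-1\right) \left(- \frac{40}{9}\right) = \frac{40}{9}$)
$N = \sqrt{226 + 6 i \sqrt{6}}$ ($N = \sqrt{\left(-6 + 6 \sqrt{-6}\right) + 232} = \sqrt{\left(-6 + 6 i \sqrt{6}\right) + 232} = \sqrt{226 + 6 i \sqrt{6}} \approx 15.041 + 0.48855 i$)
$N p{\left(-13,-13 \right)} + 65 = \sqrt{226 + 6 i \sqrt{6}} \cdot \frac{40}{9} + 65 = \frac{40 \sqrt{226 + 6 i \sqrt{6}}}{9} + 65 = 65 + \frac{40 \sqrt{226 + 6 i \sqrt{6}}}{9}$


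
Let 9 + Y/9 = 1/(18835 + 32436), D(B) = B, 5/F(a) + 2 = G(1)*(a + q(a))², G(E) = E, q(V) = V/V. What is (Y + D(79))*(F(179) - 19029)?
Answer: 63211752093221/1661077858 ≈ 38055.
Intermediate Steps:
q(V) = 1
F(a) = 5/(-2 + (1 + a)²) (F(a) = 5/(-2 + 1*(a + 1)²) = 5/(-2 + 1*(1 + a)²) = 5/(-2 + (1 + a)²))
Y = -4152942/51271 (Y = -81 + 9/(18835 + 32436) = -81 + 9/51271 = -4152942/51271 ≈ -81.000)
(Y + D(79))*(F(179) - 19029) = (-4152942/51271 + 79)*(5/(-2 + (1 + 179)²) - 19029) = -102533*(5/(-2 + 180²) - 19029)/51271 = -102533*(5/(-2 + 32400) - 19029)/51271 = -102533*(5/32398 - 19029)/51271 = -102533/51271*(-616501537/32398) = 63211752093221/1661077858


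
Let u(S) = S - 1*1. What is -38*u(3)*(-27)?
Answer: 2052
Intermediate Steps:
u(S) = -1 + S (u(S) = S - 1 = -1 + S)
-38*u(3)*(-27) = -38*(-1 + 3)*(-27) = -38*2*(-27) = -76*(-27) = 2052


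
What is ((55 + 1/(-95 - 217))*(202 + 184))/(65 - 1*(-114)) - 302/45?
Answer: 46864289/418860 ≈ 111.89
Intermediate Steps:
((55 + 1/(-95 - 217))*(202 + 184))/(65 - 1*(-114)) - 302/45 = ((55 + 1/(-312))*386)/(65 + 114) - 302*1/45 = ((55 - 1/312)*386)/179 - 302/45 = ((17159/312)*386)*(1/179) - 302/45 = (3311687/156)*(1/179) - 302/45 = 3311687/27924 - 302/45 = 46864289/418860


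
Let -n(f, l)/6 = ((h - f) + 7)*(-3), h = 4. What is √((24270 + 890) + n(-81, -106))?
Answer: 8*√419 ≈ 163.76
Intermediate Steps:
n(f, l) = 198 - 18*f (n(f, l) = -6*((4 - f) + 7)*(-3) = -6*(11 - f)*(-3) = -6*(-33 + 3*f) = 198 - 18*f)
√((24270 + 890) + n(-81, -106)) = √((24270 + 890) + (198 - 18*(-81))) = √(25160 + (198 + 1458)) = √(25160 + 1656) = √26816 = 8*√419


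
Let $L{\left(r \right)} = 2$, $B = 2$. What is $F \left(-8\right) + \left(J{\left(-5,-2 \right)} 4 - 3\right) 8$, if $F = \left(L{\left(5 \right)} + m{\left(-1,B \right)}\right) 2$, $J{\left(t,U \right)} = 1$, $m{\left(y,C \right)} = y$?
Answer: $-8$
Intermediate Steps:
$F = 2$ ($F = \left(2 - 1\right) 2 = 1 \cdot 2 = 2$)
$F \left(-8\right) + \left(J{\left(-5,-2 \right)} 4 - 3\right) 8 = 2 \left(-8\right) + \left(1 \cdot 4 - 3\right) 8 = -16 + \left(4 - 3\right) 8 = -16 + 1 \cdot 8 = -16 + 8 = -8$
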